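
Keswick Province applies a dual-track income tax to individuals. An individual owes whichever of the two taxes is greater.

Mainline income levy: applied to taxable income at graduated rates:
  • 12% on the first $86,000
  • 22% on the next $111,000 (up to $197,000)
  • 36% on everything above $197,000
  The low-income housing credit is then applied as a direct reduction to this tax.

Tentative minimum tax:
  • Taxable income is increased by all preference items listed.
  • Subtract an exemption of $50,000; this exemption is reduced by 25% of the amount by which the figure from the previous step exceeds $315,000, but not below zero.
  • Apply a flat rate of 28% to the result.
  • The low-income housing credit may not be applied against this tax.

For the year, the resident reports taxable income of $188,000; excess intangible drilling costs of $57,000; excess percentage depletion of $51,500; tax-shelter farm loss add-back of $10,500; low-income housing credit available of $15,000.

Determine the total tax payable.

$71,960

Mainline income levy:
  $86,000 × 12% = $10,320
  $102,000 × 22% = $22,440
  → $32,760
  Less low-income housing credit $15,000 → $17,760

Tentative minimum tax:
  Adjusted income: $188,000 + $57,000 + $51,500 + $10,500 = $307,000
  Exemption: $307,000 ≤ $315,000, so full $50,000 applies
  Base: $307,000 − $50,000 = $257,000
  $257,000 × 28% = $71,960

$71,960 > $17,760, so the tentative minimum tax is the binding amount.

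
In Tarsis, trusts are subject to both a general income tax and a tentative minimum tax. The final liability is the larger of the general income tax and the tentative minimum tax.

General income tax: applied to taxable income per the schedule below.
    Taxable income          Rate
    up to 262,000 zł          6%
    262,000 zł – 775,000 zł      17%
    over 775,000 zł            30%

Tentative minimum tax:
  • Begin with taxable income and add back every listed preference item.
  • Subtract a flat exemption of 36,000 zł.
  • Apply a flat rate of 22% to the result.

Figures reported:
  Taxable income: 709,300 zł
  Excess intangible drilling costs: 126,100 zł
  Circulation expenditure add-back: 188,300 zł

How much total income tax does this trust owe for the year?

217,294 zł

General income tax:
  262,000 zł × 6% = 15,720 zł
  447,300 zł × 17% = 76,041 zł
  → 91,761 zł

Tentative minimum tax:
  Adjusted income: 709,300 zł + 126,100 zł + 188,300 zł = 1,023,700 zł
  Less exemption 36,000 zł → base 987,700 zł
  987,700 zł × 22% = 217,294 zł

217,294 zł > 91,761 zł, so the tentative minimum tax is the binding amount.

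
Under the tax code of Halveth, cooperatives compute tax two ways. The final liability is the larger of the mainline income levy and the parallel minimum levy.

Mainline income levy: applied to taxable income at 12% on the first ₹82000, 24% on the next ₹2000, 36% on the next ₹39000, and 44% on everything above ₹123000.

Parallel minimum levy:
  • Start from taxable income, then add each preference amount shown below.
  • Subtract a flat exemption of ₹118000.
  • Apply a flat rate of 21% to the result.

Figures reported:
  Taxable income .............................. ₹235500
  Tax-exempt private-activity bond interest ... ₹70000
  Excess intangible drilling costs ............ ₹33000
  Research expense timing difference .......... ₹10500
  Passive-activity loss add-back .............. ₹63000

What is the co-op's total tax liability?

Mainline income levy:
  ₹82000 × 12% = ₹9840
  ₹2000 × 24% = ₹480
  ₹39000 × 36% = ₹14040
  ₹112500 × 44% = ₹49500
  → ₹73860

Parallel minimum levy:
  Adjusted income: ₹235500 + ₹70000 + ₹33000 + ₹10500 + ₹63000 = ₹412000
  Less exemption ₹118000 → base ₹294000
  ₹294000 × 21% = ₹61740

₹73860 > ₹61740, so the mainline income levy governs.

₹73860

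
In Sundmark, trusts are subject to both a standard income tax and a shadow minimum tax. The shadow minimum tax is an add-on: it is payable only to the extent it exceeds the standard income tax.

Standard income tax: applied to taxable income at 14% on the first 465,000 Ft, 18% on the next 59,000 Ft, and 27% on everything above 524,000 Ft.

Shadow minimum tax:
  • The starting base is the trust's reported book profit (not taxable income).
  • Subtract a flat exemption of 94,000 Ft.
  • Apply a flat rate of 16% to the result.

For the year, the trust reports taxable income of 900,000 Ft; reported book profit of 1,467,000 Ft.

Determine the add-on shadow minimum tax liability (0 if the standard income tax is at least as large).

42,440 Ft

Standard income tax:
  465,000 Ft × 14% = 65,100 Ft
  59,000 Ft × 18% = 10,620 Ft
  376,000 Ft × 27% = 101,520 Ft
  → 177,240 Ft

Shadow minimum tax:
  Base (reported book profit): 1,467,000 Ft
  Less exemption 94,000 Ft → base 1,373,000 Ft
  1,373,000 Ft × 16% = 219,680 Ft

Excess of shadow minimum tax over standard income tax: 219,680 Ft − 177,240 Ft = 42,440 Ft.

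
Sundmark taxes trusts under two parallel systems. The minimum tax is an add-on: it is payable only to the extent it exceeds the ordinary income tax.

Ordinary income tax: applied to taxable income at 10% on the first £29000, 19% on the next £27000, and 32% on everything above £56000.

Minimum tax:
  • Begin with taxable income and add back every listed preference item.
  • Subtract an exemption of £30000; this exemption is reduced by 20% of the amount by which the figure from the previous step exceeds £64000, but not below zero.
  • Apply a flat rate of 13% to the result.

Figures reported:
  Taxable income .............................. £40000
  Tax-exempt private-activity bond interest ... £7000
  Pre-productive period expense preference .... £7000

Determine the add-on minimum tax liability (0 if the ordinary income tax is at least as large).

£0

Ordinary income tax:
  £29000 × 10% = £2900
  £11000 × 19% = £2090
  → £4990

Minimum tax:
  Adjusted income: £40000 + £7000 + £7000 = £54000
  Exemption: £54000 ≤ £64000, so full £30000 applies
  Base: £54000 − £30000 = £24000
  £24000 × 13% = £3120

£3120 ≤ £4990, so no add-on is due.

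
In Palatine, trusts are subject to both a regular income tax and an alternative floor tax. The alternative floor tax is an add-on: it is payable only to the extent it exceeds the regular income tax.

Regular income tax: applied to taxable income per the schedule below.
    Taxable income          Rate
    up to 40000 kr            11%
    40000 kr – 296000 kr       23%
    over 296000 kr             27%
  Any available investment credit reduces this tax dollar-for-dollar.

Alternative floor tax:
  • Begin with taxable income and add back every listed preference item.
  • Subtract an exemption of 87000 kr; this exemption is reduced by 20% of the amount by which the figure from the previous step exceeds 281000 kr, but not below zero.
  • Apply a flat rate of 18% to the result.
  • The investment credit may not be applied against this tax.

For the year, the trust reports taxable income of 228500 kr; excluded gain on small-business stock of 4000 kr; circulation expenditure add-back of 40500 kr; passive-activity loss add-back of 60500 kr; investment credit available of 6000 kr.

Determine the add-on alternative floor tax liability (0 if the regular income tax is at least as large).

4505 kr

Alternative floor tax:
  Adjusted income: 228500 kr + 4000 kr + 40500 kr + 60500 kr = 333500 kr
  Exemption: 87000 kr − 20% × (333500 kr − 281000 kr) = 87000 kr − 10500 kr = 76500 kr
  Base: 333500 kr − 76500 kr = 257000 kr
  257000 kr × 18% = 46260 kr

Regular income tax:
  40000 kr × 11% = 4400 kr
  188500 kr × 23% = 43355 kr
  → 47755 kr
  Less investment credit 6000 kr → 41755 kr

Excess of alternative floor tax over regular income tax: 46260 kr − 41755 kr = 4505 kr.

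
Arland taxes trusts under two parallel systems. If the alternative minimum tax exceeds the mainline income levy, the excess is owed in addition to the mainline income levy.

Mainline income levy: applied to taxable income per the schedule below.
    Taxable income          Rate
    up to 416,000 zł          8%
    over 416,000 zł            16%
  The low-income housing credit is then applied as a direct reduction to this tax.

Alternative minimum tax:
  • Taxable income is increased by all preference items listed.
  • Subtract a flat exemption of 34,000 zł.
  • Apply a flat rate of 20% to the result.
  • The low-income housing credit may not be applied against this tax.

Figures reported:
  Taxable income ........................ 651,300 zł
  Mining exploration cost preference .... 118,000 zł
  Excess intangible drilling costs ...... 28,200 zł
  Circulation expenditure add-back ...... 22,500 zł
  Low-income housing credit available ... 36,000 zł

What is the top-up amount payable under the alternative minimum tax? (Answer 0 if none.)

122,272 zł

Mainline income levy:
  416,000 zł × 8% = 33,280 zł
  235,300 zł × 16% = 37,648 zł
  → 70,928 zł
  Less low-income housing credit 36,000 zł → 34,928 zł

Alternative minimum tax:
  Adjusted income: 651,300 zł + 118,000 zł + 28,200 zł + 22,500 zł = 820,000 zł
  Less exemption 34,000 zł → base 786,000 zł
  786,000 zł × 20% = 157,200 zł

Excess of alternative minimum tax over mainline income levy: 157,200 zł − 34,928 zł = 122,272 zł.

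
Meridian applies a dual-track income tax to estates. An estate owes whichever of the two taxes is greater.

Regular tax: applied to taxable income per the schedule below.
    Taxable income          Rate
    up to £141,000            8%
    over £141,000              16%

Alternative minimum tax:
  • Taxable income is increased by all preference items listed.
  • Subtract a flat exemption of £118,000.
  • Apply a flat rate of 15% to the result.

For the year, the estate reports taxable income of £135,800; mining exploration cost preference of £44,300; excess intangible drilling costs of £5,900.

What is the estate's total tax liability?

Regular tax:
  £135,800 × 8% = £10,864

Alternative minimum tax:
  Adjusted income: £135,800 + £44,300 + £5,900 = £186,000
  Less exemption £118,000 → base £68,000
  £68,000 × 15% = £10,200

£10,864 > £10,200, so the regular tax governs.

£10,864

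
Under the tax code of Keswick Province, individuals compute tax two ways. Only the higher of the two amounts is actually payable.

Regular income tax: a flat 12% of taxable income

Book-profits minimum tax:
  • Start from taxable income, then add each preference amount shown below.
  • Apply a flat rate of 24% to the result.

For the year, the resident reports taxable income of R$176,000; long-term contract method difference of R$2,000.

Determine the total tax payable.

Regular income tax:
  R$176,000 × 12% = R$21,120

Book-profits minimum tax:
  Adjusted income: R$176,000 + R$2,000 = R$178,000
  R$178,000 × 24% = R$42,720

R$42,720 > R$21,120, so the book-profits minimum tax is the binding amount.

R$42,720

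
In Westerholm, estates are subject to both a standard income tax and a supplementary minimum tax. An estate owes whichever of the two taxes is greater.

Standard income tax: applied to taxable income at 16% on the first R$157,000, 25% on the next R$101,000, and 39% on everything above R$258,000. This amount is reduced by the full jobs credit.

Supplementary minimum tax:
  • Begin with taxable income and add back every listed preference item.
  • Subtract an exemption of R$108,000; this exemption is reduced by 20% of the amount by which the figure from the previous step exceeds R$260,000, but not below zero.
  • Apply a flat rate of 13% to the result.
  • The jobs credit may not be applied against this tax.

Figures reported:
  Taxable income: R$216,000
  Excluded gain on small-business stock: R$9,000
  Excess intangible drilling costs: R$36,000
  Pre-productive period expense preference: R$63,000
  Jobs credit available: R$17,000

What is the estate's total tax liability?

R$29,744

Standard income tax:
  R$157,000 × 16% = R$25,120
  R$59,000 × 25% = R$14,750
  → R$39,870
  Less jobs credit R$17,000 → R$22,870

Supplementary minimum tax:
  Adjusted income: R$216,000 + R$9,000 + R$36,000 + R$63,000 = R$324,000
  Exemption: R$108,000 − 20% × (R$324,000 − R$260,000) = R$108,000 − R$12,800 = R$95,200
  Base: R$324,000 − R$95,200 = R$228,800
  R$228,800 × 13% = R$29,744

R$29,744 > R$22,870, so the supplementary minimum tax is the binding amount.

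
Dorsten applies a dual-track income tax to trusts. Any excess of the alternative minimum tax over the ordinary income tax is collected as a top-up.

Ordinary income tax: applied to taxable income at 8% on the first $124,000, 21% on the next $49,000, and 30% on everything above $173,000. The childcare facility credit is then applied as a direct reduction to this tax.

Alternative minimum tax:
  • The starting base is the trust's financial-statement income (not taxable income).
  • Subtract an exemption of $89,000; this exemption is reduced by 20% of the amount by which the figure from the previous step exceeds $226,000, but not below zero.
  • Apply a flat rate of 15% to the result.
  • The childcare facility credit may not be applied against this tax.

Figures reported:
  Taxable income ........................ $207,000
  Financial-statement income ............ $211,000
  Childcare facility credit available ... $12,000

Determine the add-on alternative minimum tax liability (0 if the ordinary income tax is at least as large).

$0

Ordinary income tax:
  $124,000 × 8% = $9,920
  $49,000 × 21% = $10,290
  $34,000 × 30% = $10,200
  → $30,410
  Less childcare facility credit $12,000 → $18,410

Alternative minimum tax:
  Base (financial-statement income): $211,000
  Exemption: $211,000 ≤ $226,000, so full $89,000 applies
  Base: $211,000 − $89,000 = $122,000
  $122,000 × 15% = $18,300

$18,300 ≤ $18,410, so no add-on is due.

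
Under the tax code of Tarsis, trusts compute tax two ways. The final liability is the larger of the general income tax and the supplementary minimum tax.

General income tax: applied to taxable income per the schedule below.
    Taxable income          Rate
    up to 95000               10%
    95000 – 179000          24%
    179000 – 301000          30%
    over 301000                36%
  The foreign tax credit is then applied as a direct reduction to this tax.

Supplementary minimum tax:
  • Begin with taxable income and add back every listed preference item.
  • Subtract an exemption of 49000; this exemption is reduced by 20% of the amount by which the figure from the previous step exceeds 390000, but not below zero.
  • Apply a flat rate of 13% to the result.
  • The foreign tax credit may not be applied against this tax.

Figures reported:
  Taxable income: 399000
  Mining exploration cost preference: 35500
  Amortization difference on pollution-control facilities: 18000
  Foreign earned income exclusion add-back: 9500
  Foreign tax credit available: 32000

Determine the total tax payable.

69540

Supplementary minimum tax:
  Adjusted income: 399000 + 35500 + 18000 + 9500 = 462000
  Exemption: 49000 − 20% × (462000 − 390000) = 49000 − 14400 = 34600
  Base: 462000 − 34600 = 427400
  427400 × 13% = 55562

General income tax:
  95000 × 10% = 9500
  84000 × 24% = 20160
  122000 × 30% = 36600
  98000 × 36% = 35280
  → 101540
  Less foreign tax credit 32000 → 69540

69540 > 55562, so the general income tax governs.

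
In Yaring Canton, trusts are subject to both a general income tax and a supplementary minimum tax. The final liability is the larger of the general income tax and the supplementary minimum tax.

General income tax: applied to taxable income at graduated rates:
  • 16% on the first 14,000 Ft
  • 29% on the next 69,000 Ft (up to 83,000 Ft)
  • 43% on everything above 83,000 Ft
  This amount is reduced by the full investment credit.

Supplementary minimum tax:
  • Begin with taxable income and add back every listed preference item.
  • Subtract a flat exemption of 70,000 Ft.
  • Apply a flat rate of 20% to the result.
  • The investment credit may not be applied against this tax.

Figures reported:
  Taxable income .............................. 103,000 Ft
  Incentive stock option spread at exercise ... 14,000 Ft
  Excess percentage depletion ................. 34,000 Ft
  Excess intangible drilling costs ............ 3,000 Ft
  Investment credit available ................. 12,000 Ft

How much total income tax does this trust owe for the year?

18,850 Ft

General income tax:
  14,000 Ft × 16% = 2,240 Ft
  69,000 Ft × 29% = 20,010 Ft
  20,000 Ft × 43% = 8,600 Ft
  → 30,850 Ft
  Less investment credit 12,000 Ft → 18,850 Ft

Supplementary minimum tax:
  Adjusted income: 103,000 Ft + 14,000 Ft + 34,000 Ft + 3,000 Ft = 154,000 Ft
  Less exemption 70,000 Ft → base 84,000 Ft
  84,000 Ft × 20% = 16,800 Ft

18,850 Ft > 16,800 Ft, so the general income tax governs.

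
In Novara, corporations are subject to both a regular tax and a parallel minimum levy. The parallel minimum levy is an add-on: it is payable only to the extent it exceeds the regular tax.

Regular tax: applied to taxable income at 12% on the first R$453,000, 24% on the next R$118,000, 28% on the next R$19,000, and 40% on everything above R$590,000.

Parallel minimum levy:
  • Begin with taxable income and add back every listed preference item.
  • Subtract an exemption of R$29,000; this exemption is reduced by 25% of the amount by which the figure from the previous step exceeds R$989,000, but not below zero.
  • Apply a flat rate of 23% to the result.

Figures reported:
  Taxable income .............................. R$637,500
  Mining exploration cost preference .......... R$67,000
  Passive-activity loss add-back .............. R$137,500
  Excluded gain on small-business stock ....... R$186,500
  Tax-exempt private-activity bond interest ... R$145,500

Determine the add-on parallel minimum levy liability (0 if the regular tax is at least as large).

Parallel minimum levy:
  Adjusted income: R$637,500 + R$67,000 + R$137,500 + R$186,500 + R$145,500 = R$1,174,000
  Exemption: 25% × (R$1,174,000 − R$989,000) = R$46,250 ≥ R$29,000, so the exemption is fully phased out
  Base: R$1,174,000 − R$0 = R$1,174,000
  R$1,174,000 × 23% = R$270,020

Regular tax:
  R$453,000 × 12% = R$54,360
  R$118,000 × 24% = R$28,320
  R$19,000 × 28% = R$5,320
  R$47,500 × 40% = R$19,000
  → R$107,000

Excess of parallel minimum levy over regular tax: R$270,020 − R$107,000 = R$163,020.

R$163,020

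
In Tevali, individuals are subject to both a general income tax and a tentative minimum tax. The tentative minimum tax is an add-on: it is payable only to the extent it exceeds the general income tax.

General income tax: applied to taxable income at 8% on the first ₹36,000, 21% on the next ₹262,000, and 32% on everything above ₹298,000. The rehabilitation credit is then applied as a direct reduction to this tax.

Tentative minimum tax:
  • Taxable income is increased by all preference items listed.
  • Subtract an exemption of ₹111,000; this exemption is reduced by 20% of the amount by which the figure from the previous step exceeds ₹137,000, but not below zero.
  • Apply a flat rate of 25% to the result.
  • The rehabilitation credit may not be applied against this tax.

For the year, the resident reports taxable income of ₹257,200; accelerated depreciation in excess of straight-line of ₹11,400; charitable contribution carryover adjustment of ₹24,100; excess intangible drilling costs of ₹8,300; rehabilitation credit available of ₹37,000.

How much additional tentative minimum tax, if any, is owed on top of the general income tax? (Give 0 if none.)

Tentative minimum tax:
  Adjusted income: ₹257,200 + ₹11,400 + ₹24,100 + ₹8,300 = ₹301,000
  Exemption: ₹111,000 − 20% × (₹301,000 − ₹137,000) = ₹111,000 − ₹32,800 = ₹78,200
  Base: ₹301,000 − ₹78,200 = ₹222,800
  ₹222,800 × 25% = ₹55,700

General income tax:
  ₹36,000 × 8% = ₹2,880
  ₹221,200 × 21% = ₹46,452
  → ₹49,332
  Less rehabilitation credit ₹37,000 → ₹12,332

Excess of tentative minimum tax over general income tax: ₹55,700 − ₹12,332 = ₹43,368.

₹43,368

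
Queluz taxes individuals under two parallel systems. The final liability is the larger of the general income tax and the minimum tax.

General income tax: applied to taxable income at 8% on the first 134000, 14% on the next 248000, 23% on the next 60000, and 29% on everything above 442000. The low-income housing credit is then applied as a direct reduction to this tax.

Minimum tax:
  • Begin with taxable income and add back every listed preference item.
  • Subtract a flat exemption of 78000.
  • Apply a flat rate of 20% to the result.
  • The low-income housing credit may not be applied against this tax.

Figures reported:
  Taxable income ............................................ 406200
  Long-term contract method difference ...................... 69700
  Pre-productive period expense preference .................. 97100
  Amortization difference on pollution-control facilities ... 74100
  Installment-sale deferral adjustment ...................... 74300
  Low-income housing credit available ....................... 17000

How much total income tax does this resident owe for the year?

Minimum tax:
  Adjusted income: 406200 + 69700 + 97100 + 74100 + 74300 = 721400
  Less exemption 78000 → base 643400
  643400 × 20% = 128680

General income tax:
  134000 × 8% = 10720
  248000 × 14% = 34720
  24200 × 23% = 5566
  → 51006
  Less low-income housing credit 17000 → 34006

128680 > 34006, so the minimum tax is the binding amount.

128680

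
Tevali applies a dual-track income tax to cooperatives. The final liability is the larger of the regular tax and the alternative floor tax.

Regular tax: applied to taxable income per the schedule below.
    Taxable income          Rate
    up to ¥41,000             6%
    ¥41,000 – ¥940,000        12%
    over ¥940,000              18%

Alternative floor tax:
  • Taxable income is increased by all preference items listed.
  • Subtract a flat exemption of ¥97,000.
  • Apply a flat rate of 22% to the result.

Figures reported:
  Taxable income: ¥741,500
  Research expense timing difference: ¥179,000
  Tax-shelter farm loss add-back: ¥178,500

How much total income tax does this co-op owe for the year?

¥220,440

Regular tax:
  ¥41,000 × 6% = ¥2,460
  ¥700,500 × 12% = ¥84,060
  → ¥86,520

Alternative floor tax:
  Adjusted income: ¥741,500 + ¥179,000 + ¥178,500 = ¥1,099,000
  Less exemption ¥97,000 → base ¥1,002,000
  ¥1,002,000 × 22% = ¥220,440

¥220,440 > ¥86,520, so the alternative floor tax is the binding amount.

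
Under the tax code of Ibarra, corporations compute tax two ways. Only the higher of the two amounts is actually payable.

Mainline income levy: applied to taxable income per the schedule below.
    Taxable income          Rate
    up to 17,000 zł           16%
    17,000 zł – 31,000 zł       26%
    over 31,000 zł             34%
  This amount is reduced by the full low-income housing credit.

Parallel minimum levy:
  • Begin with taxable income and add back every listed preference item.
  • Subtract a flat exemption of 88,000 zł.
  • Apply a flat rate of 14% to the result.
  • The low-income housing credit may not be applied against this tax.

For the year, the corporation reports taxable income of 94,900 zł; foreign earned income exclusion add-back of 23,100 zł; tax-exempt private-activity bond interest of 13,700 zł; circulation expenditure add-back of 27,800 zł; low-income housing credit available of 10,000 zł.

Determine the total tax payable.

Mainline income levy:
  17,000 zł × 16% = 2,720 zł
  14,000 zł × 26% = 3,640 zł
  63,900 zł × 34% = 21,726 zł
  → 28,086 zł
  Less low-income housing credit 10,000 zł → 18,086 zł

Parallel minimum levy:
  Adjusted income: 94,900 zł + 23,100 zł + 13,700 zł + 27,800 zł = 159,500 zł
  Less exemption 88,000 zł → base 71,500 zł
  71,500 zł × 14% = 10,010 zł

18,086 zł > 10,010 zł, so the mainline income levy governs.

18,086 zł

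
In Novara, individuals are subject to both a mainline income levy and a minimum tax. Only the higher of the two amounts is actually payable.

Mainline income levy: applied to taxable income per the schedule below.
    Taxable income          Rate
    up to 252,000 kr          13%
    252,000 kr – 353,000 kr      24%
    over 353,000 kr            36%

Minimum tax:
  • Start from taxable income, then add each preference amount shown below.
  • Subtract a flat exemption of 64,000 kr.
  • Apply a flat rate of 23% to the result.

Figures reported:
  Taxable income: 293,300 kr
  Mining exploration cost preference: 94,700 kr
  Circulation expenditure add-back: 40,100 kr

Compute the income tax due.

83,743 kr

Minimum tax:
  Adjusted income: 293,300 kr + 94,700 kr + 40,100 kr = 428,100 kr
  Less exemption 64,000 kr → base 364,100 kr
  364,100 kr × 23% = 83,743 kr

Mainline income levy:
  252,000 kr × 13% = 32,760 kr
  41,300 kr × 24% = 9,912 kr
  → 42,672 kr

83,743 kr > 42,672 kr, so the minimum tax is the binding amount.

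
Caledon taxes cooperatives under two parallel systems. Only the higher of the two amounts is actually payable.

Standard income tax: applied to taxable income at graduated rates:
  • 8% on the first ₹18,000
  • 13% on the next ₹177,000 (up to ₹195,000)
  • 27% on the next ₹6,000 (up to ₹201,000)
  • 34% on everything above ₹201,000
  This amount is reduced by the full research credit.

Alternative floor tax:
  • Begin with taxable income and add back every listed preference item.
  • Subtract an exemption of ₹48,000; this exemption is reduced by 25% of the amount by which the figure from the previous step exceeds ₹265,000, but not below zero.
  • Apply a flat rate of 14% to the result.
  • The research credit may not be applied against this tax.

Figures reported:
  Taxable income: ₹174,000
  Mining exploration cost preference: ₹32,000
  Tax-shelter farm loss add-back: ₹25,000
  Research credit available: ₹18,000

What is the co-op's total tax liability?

₹25,620

Standard income tax:
  ₹18,000 × 8% = ₹1,440
  ₹156,000 × 13% = ₹20,280
  → ₹21,720
  Less research credit ₹18,000 → ₹3,720

Alternative floor tax:
  Adjusted income: ₹174,000 + ₹32,000 + ₹25,000 = ₹231,000
  Exemption: ₹231,000 ≤ ₹265,000, so full ₹48,000 applies
  Base: ₹231,000 − ₹48,000 = ₹183,000
  ₹183,000 × 14% = ₹25,620

₹25,620 > ₹3,720, so the alternative floor tax is the binding amount.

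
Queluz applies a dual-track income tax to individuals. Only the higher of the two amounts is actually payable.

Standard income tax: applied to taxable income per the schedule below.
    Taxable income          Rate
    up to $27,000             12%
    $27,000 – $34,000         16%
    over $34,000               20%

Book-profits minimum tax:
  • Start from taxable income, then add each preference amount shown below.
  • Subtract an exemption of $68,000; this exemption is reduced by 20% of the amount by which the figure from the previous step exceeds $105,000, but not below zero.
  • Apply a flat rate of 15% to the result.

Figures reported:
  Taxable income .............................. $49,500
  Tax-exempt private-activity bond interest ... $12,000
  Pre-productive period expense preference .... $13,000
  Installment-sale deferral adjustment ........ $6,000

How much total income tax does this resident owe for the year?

$7,460

Book-profits minimum tax:
  Adjusted income: $49,500 + $12,000 + $13,000 + $6,000 = $80,500
  Exemption: $80,500 ≤ $105,000, so full $68,000 applies
  Base: $80,500 − $68,000 = $12,500
  $12,500 × 15% = $1,875

Standard income tax:
  $27,000 × 12% = $3,240
  $7,000 × 16% = $1,120
  $15,500 × 20% = $3,100
  → $7,460

$7,460 > $1,875, so the standard income tax governs.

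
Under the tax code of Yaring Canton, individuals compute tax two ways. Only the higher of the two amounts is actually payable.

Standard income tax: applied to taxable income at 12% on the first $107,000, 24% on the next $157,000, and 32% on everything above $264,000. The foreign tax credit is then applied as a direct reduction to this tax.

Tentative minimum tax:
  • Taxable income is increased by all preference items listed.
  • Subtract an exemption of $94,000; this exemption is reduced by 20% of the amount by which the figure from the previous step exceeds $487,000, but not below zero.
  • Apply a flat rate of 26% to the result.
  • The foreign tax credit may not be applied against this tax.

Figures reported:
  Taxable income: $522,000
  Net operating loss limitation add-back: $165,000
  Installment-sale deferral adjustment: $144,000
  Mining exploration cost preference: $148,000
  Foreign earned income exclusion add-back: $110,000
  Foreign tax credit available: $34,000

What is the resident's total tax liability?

Standard income tax:
  $107,000 × 12% = $12,840
  $157,000 × 24% = $37,680
  $258,000 × 32% = $82,560
  → $133,080
  Less foreign tax credit $34,000 → $99,080

Tentative minimum tax:
  Adjusted income: $522,000 + $165,000 + $144,000 + $148,000 + $110,000 = $1,089,000
  Exemption: 20% × ($1,089,000 − $487,000) = $120,400 ≥ $94,000, so the exemption is fully phased out
  Base: $1,089,000 − $0 = $1,089,000
  $1,089,000 × 26% = $283,140

$283,140 > $99,080, so the tentative minimum tax is the binding amount.

$283,140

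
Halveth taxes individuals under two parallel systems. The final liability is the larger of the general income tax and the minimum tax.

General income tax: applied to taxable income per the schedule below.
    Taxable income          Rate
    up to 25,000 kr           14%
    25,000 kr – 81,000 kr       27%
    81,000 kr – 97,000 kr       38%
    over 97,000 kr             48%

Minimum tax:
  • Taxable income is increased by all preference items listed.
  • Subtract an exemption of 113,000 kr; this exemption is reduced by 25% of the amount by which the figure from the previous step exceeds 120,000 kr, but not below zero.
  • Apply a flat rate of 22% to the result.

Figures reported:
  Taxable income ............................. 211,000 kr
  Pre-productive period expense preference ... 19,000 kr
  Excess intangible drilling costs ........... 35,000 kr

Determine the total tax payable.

General income tax:
  25,000 kr × 14% = 3,500 kr
  56,000 kr × 27% = 15,120 kr
  16,000 kr × 38% = 6,080 kr
  114,000 kr × 48% = 54,720 kr
  → 79,420 kr

Minimum tax:
  Adjusted income: 211,000 kr + 19,000 kr + 35,000 kr = 265,000 kr
  Exemption: 113,000 kr − 25% × (265,000 kr − 120,000 kr) = 113,000 kr − 36,250 kr = 76,750 kr
  Base: 265,000 kr − 76,750 kr = 188,250 kr
  188,250 kr × 22% = 41,415 kr

79,420 kr > 41,415 kr, so the general income tax governs.

79,420 kr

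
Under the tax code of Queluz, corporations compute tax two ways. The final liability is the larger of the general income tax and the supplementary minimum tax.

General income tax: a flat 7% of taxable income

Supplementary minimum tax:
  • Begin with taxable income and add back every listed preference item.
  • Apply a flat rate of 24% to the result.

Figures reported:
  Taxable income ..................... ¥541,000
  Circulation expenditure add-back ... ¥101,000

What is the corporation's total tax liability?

General income tax:
  ¥541,000 × 7% = ¥37,870

Supplementary minimum tax:
  Adjusted income: ¥541,000 + ¥101,000 = ¥642,000
  ¥642,000 × 24% = ¥154,080

¥154,080 > ¥37,870, so the supplementary minimum tax is the binding amount.

¥154,080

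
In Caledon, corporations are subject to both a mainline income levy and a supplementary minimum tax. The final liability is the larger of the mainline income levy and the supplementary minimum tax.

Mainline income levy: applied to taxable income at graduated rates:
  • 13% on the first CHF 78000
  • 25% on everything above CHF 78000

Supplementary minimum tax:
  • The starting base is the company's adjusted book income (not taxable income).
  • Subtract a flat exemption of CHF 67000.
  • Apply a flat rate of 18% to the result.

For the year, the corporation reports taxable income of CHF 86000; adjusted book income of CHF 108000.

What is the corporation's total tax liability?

CHF 12140

Mainline income levy:
  CHF 78000 × 13% = CHF 10140
  CHF 8000 × 25% = CHF 2000
  → CHF 12140

Supplementary minimum tax:
  Base (adjusted book income): CHF 108000
  Less exemption CHF 67000 → base CHF 41000
  CHF 41000 × 18% = CHF 7380

CHF 12140 > CHF 7380, so the mainline income levy governs.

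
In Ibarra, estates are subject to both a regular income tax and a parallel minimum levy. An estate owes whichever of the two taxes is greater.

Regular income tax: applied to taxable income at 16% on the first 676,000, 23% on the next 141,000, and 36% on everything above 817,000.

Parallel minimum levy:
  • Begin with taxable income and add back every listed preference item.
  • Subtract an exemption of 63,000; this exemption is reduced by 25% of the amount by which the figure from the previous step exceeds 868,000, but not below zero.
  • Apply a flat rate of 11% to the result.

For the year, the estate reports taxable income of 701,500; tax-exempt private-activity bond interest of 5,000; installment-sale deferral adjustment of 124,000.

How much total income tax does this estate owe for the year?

Parallel minimum levy:
  Adjusted income: 701,500 + 5,000 + 124,000 = 830,500
  Exemption: 830,500 ≤ 868,000, so full 63,000 applies
  Base: 830,500 − 63,000 = 767,500
  767,500 × 11% = 84,425

Regular income tax:
  676,000 × 16% = 108,160
  25,500 × 23% = 5,865
  → 114,025

114,025 > 84,425, so the regular income tax governs.

114,025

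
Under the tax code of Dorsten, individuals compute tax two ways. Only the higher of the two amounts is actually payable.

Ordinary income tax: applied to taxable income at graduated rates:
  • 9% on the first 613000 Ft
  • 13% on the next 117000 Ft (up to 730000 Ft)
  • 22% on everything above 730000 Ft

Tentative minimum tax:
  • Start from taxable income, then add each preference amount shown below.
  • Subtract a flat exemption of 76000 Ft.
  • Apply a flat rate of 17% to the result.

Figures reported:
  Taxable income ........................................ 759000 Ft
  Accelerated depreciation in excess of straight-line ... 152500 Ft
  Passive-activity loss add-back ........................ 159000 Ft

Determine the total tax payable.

169065 Ft

Ordinary income tax:
  613000 Ft × 9% = 55170 Ft
  117000 Ft × 13% = 15210 Ft
  29000 Ft × 22% = 6380 Ft
  → 76760 Ft

Tentative minimum tax:
  Adjusted income: 759000 Ft + 152500 Ft + 159000 Ft = 1070500 Ft
  Less exemption 76000 Ft → base 994500 Ft
  994500 Ft × 17% = 169065 Ft

169065 Ft > 76760 Ft, so the tentative minimum tax is the binding amount.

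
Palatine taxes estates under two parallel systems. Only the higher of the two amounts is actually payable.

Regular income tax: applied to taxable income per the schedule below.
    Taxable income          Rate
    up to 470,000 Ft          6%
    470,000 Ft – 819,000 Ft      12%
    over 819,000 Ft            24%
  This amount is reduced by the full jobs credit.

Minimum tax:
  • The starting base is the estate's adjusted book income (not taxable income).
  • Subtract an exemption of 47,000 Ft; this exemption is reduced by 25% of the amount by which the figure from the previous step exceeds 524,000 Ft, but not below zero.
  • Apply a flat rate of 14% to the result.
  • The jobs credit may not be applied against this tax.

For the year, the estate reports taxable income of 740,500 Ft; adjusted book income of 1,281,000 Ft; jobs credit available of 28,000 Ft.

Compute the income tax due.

179,340 Ft

Regular income tax:
  470,000 Ft × 6% = 28,200 Ft
  270,500 Ft × 12% = 32,460 Ft
  → 60,660 Ft
  Less jobs credit 28,000 Ft → 32,660 Ft

Minimum tax:
  Base (adjusted book income): 1,281,000 Ft
  Exemption: 25% × (1,281,000 Ft − 524,000 Ft) = 189,250 Ft ≥ 47,000 Ft, so the exemption is fully phased out
  Base: 1,281,000 Ft − 0 Ft = 1,281,000 Ft
  1,281,000 Ft × 14% = 179,340 Ft

179,340 Ft > 32,660 Ft, so the minimum tax is the binding amount.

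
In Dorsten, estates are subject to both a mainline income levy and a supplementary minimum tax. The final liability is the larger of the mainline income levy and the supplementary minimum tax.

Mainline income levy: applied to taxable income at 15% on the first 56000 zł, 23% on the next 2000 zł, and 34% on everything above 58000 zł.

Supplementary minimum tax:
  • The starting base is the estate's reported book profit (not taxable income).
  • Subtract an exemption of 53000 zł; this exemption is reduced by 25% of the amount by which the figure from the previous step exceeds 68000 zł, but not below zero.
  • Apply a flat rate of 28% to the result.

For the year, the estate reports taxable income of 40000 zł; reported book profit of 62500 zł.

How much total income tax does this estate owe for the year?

Mainline income levy:
  40000 zł × 15% = 6000 zł

Supplementary minimum tax:
  Base (reported book profit): 62500 zł
  Exemption: 62500 zł ≤ 68000 zł, so full 53000 zł applies
  Base: 62500 zł − 53000 zł = 9500 zł
  9500 zł × 28% = 2660 zł

6000 zł > 2660 zł, so the mainline income levy governs.

6000 zł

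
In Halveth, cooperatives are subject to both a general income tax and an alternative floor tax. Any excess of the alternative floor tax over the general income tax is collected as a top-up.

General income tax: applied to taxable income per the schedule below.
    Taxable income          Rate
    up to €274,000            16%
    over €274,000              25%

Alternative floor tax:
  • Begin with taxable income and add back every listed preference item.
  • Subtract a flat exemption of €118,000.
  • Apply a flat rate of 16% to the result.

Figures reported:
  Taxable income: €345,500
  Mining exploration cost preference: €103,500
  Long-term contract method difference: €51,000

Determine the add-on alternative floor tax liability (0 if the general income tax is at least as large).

€0

General income tax:
  €274,000 × 16% = €43,840
  €71,500 × 25% = €17,875
  → €61,715

Alternative floor tax:
  Adjusted income: €345,500 + €103,500 + €51,000 = €500,000
  Less exemption €118,000 → base €382,000
  €382,000 × 16% = €61,120

€61,120 ≤ €61,715, so no add-on is due.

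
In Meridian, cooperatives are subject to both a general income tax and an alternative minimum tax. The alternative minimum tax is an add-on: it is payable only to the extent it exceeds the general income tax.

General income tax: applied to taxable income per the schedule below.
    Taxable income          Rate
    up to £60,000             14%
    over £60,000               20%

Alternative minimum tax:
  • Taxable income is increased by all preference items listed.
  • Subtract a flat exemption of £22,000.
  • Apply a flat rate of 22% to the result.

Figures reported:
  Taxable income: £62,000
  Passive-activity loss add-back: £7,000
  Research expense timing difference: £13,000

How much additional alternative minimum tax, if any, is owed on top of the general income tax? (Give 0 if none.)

General income tax:
  £60,000 × 14% = £8,400
  £2,000 × 20% = £400
  → £8,800

Alternative minimum tax:
  Adjusted income: £62,000 + £7,000 + £13,000 = £82,000
  Less exemption £22,000 → base £60,000
  £60,000 × 22% = £13,200

Excess of alternative minimum tax over general income tax: £13,200 − £8,800 = £4,400.

£4,400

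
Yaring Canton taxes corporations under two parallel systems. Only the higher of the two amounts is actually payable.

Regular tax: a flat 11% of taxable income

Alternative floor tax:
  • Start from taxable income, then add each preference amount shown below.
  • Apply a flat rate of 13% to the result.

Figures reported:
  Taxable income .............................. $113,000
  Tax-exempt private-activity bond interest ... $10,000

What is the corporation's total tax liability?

$15,990

Alternative floor tax:
  Adjusted income: $113,000 + $10,000 = $123,000
  $123,000 × 13% = $15,990

Regular tax:
  $113,000 × 11% = $12,430

$15,990 > $12,430, so the alternative floor tax is the binding amount.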